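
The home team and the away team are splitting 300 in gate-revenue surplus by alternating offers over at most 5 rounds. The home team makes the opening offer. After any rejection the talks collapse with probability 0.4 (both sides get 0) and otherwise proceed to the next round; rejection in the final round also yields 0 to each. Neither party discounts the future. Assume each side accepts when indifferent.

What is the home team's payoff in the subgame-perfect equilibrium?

202.08

By backward induction:
Round 5 (the home team proposes): the away team will accept anything ≥ 0, so the home team offers 0 and keeps 300.
Round 4 (the away team proposes): rejecting gives the home team an expected 0.6 × 300 = 180; the away team offers that and keeps 120.
Round 3 (the home team proposes): rejecting gives the away team an expected 0.6 × 120 = 72; the home team offers that and keeps 228.
Round 2 (the away team proposes): rejecting gives the home team an expected 0.6 × 228 = 136.8; the away team offers that and keeps 163.2.
Round 1 (the home team proposes): rejecting gives the away team an expected 0.6 × 163.2 = 97.92, so the home team offers 97.92, keeping 202.08.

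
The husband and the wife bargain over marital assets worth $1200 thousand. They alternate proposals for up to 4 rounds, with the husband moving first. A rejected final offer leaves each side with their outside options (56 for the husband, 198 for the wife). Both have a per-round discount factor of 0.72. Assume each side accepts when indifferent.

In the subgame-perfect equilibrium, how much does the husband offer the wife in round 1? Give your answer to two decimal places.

Round 4 (the wife proposes): the husband gets 56 if talks fail, so the wife offers 56 and keeps 1144.
Round 3 (the husband proposes): the wife can get 1144 next round, worth 0.72 × 1144 = 823.68 now, so the husband offers 823.68, keeping 376.32.
Round 2 (the wife proposes): the husband can get 376.32 next round, worth 0.72 × 376.32 = 270.9504 now, so the wife offers 270.9504, keeping 929.0496.
Round 1 (the husband proposes): the wife can get 929.0496 next round, worth 0.72 × 929.0496 = 668.915712 now; the husband offers that and keeps 531.084288.

668.92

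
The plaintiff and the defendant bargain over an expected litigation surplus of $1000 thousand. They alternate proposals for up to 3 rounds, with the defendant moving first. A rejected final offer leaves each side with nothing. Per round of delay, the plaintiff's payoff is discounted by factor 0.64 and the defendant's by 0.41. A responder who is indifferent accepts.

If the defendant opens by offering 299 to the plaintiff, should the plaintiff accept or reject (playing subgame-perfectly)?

Reject

Round 3 (the defendant proposes): the plaintiff will accept anything ≥ 0, so the defendant offers 0 and keeps 1000.
Round 2 (the plaintiff proposes): the defendant can get 1000 next round, worth 0.41 × 1000 = 410 now. The plaintiff offers 410 and keeps 1000 − 410 = 590.
So by rejecting in round 1, the plaintiff gets 590 next round, worth 0.64 × 590 = 377.6 now.
Offer 299 < 377.6, so the plaintiff rejects.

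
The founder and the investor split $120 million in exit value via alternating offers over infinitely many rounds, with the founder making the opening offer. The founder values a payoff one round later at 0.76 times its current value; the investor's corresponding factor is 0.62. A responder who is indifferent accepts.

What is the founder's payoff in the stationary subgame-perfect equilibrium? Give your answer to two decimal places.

86.23

In a stationary SPE each proposer offers the other exactly their discounted continuation value.
If the founder keeps x when proposing and the investor keeps y when proposing, then x = 120 − 0.62y and y = 120 − 0.76x.
Solving: x = 120(1 − 0.62) / (1 − 0.76·0.62) = 45.6 / 0.5288 ≈ 86.2330.
The investor gets 120 − 86.2330 ≈ 33.7670.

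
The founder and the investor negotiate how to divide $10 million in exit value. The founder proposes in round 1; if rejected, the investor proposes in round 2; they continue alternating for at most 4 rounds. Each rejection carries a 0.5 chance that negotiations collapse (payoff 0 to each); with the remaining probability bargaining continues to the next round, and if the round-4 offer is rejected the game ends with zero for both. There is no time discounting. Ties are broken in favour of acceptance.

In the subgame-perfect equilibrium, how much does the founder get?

6.25

Round 4 (the investor proposes): rejection yields 0 for the founder; the investor offers 0 and keeps 10.
Round 3 (the founder proposes): rejecting gives the investor an expected 0.5 × 10 = 5; the founder offers that and keeps 5.
Round 2 (the investor proposes): rejecting gives the founder an expected 0.5 × 5 = 2.5; the investor offers that and keeps 7.5.
Round 1 (the founder proposes): rejecting gives the investor an expected 0.5 × 7.5 = 3.75; the founder offers that and keeps 6.25.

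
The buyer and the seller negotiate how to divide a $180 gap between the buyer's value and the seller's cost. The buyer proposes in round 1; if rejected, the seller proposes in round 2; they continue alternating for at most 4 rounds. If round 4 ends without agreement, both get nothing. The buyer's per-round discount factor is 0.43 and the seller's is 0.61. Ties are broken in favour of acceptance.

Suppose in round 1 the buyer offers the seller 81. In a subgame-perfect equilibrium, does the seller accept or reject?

Reject

Work out the seller's continuation value if the offer is rejected.
Round 4 (the seller proposes): the buyer will accept anything ≥ 0, so the seller offers 0 and keeps 180.
Round 3 (the buyer proposes): the seller can get 180 next round, worth 0.61 × 180 = 109.8 now. The buyer offers 109.8 and keeps 180 − 109.8 = 70.2.
Round 2 (the seller proposes): the buyer can get 70.2 next round, worth 0.43 × 70.2 = 30.186 now; the seller offers that and keeps 149.814.
So by rejecting in round 1, the seller gets 149.814 next round, worth 0.61 × 149.814 = 91.38654 now.
Offer 81 < 91.38654, so the seller rejects.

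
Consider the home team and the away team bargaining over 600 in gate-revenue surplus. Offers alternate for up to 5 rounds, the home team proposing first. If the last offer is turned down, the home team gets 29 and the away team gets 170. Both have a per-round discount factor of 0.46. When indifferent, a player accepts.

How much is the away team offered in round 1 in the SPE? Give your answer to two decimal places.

Round 5 (the home team proposes): the away team gets 170 if talks fail, so the home team offers 170 and keeps 430.
Round 4 (the away team proposes): the home team can get 430 next round, worth 0.46 × 430 = 197.8 now, so the away team offers 197.8, keeping 402.2.
Round 3 (the home team proposes): the away team can get 402.2 next round, worth 0.46 × 402.2 = 185.012 now, so the home team offers 185.012, keeping 414.988.
Round 2 (the away team proposes): the home team can get 414.988 next round, worth 0.46 × 414.988 = 190.89448 now, so the away team offers 190.89448, keeping 409.10552.
Round 1 (the home team proposes): the away team can get 409.10552 next round, worth 0.46 × 409.10552 = 188.1885392 now, so the home team offers 188.1885392, keeping 411.8114608.

188.19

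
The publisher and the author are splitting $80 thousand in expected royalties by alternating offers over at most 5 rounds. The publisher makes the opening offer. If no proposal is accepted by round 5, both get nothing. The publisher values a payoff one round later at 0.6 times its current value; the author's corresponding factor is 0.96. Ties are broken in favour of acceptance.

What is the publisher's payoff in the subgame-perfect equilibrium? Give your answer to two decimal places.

By backward induction:
Round 5 (the publisher proposes): rejection yields 0 for the author; the publisher offers 0 and keeps 80.
Round 4 (the author proposes): the publisher can get 80 next round, worth 0.6 × 80 = 48 now; the author offers that and keeps 32.
Round 3 (the publisher proposes): the author can get 32 next round, worth 0.96 × 32 = 30.72 now, so the publisher offers 30.72, keeping 49.28.
Round 2 (the author proposes): the publisher can get 49.28 next round, worth 0.6 × 49.28 = 29.568 now; the author offers that and keeps 50.432.
Round 1 (the publisher proposes): the author can get 50.432 next round, worth 0.96 × 50.432 = 48.41472 now, so the publisher offers 48.41472, keeping 31.58528.

31.59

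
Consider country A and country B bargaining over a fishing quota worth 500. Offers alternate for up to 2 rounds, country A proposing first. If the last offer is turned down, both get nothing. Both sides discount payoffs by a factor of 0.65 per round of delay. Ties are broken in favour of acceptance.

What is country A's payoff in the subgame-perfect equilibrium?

Round 2 (country B proposes): rejection yields 0 for country A; country B offers 0 and keeps 500.
Round 1 (country A proposes): country B can get 500 next round, worth 0.65 × 500 = 325 now; country A offers that and keeps 175.

175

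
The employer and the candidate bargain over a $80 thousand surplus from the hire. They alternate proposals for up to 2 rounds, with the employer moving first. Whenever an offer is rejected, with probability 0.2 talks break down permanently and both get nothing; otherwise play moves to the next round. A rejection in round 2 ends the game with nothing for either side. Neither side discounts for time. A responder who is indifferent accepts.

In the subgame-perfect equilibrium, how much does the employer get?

16

Round 2 (the candidate proposes): rejection yields 0 for the employer; the candidate offers 0 and keeps 80.
Round 1 (the employer proposes): rejecting gives the candidate an expected 0.8 × 80 = 64; the employer offers that and keeps 16.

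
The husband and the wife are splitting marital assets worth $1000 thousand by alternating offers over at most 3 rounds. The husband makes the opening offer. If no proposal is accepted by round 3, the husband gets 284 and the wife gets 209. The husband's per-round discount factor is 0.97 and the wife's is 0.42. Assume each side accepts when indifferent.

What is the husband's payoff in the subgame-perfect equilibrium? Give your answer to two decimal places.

902.25

Round 3 (the husband proposes): the wife gets 209 if talks fail, so the husband offers 209 and keeps 791.
Round 2 (the wife proposes): the husband can get 791 next round, worth 0.97 × 791 = 767.27 now. The wife offers 767.27 and keeps 1000 − 767.27 = 232.73.
Round 1 (the husband proposes): the wife can get 232.73 next round, worth 0.42 × 232.73 = 97.7466 now, so the husband offers 97.7466, keeping 902.2534.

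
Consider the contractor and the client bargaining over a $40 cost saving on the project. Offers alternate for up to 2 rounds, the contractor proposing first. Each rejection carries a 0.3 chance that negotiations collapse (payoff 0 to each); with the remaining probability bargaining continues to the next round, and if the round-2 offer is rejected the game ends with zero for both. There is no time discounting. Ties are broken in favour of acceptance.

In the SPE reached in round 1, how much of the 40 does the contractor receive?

Round 2 (the client proposes): rejection yields 0 for the contractor; the client offers 0 and keeps 40.
Round 1 (the contractor proposes): rejecting gives the client an expected 0.7 × 40 = 28, so the contractor offers 28, keeping 12.

12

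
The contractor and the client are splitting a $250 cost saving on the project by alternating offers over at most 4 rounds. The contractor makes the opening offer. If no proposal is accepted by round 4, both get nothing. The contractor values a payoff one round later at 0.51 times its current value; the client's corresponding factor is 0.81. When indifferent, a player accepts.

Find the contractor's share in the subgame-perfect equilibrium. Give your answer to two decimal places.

67.12

Round 4 (the client proposes): the contractor will accept anything ≥ 0, so the client offers 0 and keeps 250.
Round 3 (the contractor proposes): the client can get 250 next round, worth 0.81 × 250 = 202.5 now. The contractor offers 202.5 and keeps 250 − 202.5 = 47.5.
Round 2 (the client proposes): the contractor can get 47.5 next round, worth 0.51 × 47.5 = 24.225 now, so the client offers 24.225, keeping 225.775.
Round 1 (the contractor proposes): the client can get 225.775 next round, worth 0.81 × 225.775 = 182.87775 now; the contractor offers that and keeps 67.12225.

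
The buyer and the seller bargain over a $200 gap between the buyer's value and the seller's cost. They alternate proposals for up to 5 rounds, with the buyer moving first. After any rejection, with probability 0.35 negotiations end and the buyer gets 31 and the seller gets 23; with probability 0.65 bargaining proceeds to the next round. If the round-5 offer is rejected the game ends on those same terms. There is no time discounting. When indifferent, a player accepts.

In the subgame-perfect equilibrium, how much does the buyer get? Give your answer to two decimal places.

Round 5 (the buyer proposes): the seller gets 23 if talks fail, so the buyer offers 23 and keeps 177.
Round 4 (the seller proposes): rejecting gives the buyer an expected 0.65 × 177 + 0.35 × 31 = 125.9, so the seller offers 125.9, keeping 74.1.
Round 3 (the buyer proposes): rejecting gives the seller an expected 0.65 × 74.1 + 0.35 × 23 = 56.215; the buyer offers that and keeps 143.785.
Round 2 (the seller proposes): rejecting gives the buyer an expected 0.65 × 143.785 + 0.35 × 31 = 104.31025, so the seller offers 104.31025, keeping 95.68975.
Round 1 (the buyer proposes): rejecting gives the seller an expected 0.65 × 95.68975 + 0.35 × 23 = 70.2483375. The buyer offers 70.2483375 and keeps 200 − 70.2483375 = 129.7516625.

129.75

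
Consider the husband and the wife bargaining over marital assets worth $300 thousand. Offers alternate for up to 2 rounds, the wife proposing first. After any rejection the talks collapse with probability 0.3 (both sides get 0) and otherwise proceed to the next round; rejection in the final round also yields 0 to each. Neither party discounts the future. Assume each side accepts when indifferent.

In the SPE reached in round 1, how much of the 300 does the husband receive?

210

Round 2 (the husband proposes): the wife will accept anything ≥ 0, so the husband offers 0 and keeps 300.
Round 1 (the wife proposes): rejecting gives the husband an expected 0.7 × 300 = 210. The wife offers 210 and keeps 300 − 210 = 90.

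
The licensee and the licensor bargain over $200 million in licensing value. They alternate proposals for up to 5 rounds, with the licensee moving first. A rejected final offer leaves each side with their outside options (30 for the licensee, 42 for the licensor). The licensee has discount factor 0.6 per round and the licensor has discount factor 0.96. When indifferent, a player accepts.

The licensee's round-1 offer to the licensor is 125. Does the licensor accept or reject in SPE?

Work out the licensor's continuation value if the offer is rejected.
Round 5 (the licensee proposes): the licensor gets 42 if talks fail, so the licensee offers 42 and keeps 158.
Round 4 (the licensor proposes): the licensee can get 158 next round, worth 0.6 × 158 = 94.8 now, so the licensor offers 94.8, keeping 105.2.
Round 3 (the licensee proposes): the licensor can get 105.2 next round, worth 0.96 × 105.2 = 100.992 now, so the licensee offers 100.992, keeping 99.008.
Round 2 (the licensor proposes): the licensee can get 99.008 next round, worth 0.6 × 99.008 = 59.4048 now, so the licensor offers 59.4048, keeping 140.5952.
So by rejecting in round 1, the licensor gets 140.5952 next round, worth 0.96 × 140.5952 = 134.971392 now.
Offer 125 < 134.971392, so the licensor rejects.

Reject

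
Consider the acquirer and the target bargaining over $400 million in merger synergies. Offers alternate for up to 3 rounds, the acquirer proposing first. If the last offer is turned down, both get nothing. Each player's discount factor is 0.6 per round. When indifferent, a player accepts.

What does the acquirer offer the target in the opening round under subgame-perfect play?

Round 3 (the acquirer proposes): rejection yields 0 for the target; the acquirer offers 0 and keeps 400.
Round 2 (the target proposes): the acquirer can get 400 next round, worth 0.6 × 400 = 240 now, so the target offers 240, keeping 160.
Round 1 (the acquirer proposes): the target can get 160 next round, worth 0.6 × 160 = 96 now; the acquirer offers that and keeps 304.

96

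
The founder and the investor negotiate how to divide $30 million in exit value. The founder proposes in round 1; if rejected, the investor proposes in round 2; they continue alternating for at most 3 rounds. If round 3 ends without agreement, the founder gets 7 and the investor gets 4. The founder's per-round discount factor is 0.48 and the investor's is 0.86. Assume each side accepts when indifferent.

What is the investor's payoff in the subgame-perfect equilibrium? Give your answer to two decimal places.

Round 3 (the founder proposes): the investor gets 4 if talks fail, so the founder offers 4 and keeps 26.
Round 2 (the investor proposes): the founder can get 26 next round, worth 0.48 × 26 = 12.48 now. The investor offers 12.48 and keeps 30 − 12.48 = 17.52.
Round 1 (the founder proposes): the investor can get 17.52 next round, worth 0.86 × 17.52 = 15.0672 now, so the founder offers 15.0672, keeping 14.9328.

15.07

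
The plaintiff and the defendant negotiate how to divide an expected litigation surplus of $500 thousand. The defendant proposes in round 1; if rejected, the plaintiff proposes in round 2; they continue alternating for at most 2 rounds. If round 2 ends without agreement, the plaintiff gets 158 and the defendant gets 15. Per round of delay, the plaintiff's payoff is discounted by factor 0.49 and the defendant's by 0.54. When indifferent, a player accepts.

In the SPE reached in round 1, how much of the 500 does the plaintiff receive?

237.65

Round 2 (the plaintiff proposes): the defendant gets 15 if talks fail, so the plaintiff offers 15 and keeps 485.
Round 1 (the defendant proposes): the plaintiff can get 485 next round, worth 0.49 × 485 = 237.65 now; the defendant offers that and keeps 262.35.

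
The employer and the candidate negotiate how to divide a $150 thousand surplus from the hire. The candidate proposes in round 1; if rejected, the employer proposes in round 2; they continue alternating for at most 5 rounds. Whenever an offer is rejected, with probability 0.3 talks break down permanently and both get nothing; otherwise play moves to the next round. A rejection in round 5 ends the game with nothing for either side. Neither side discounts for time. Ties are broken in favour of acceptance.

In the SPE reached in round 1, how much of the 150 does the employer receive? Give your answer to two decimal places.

46.94

By backward induction:
Round 5 (the candidate proposes): rejection yields 0 for the employer; the candidate offers 0 and keeps 150.
Round 4 (the employer proposes): rejecting gives the candidate an expected 0.7 × 150 = 105. The employer offers 105 and keeps 150 − 105 = 45.
Round 3 (the candidate proposes): rejecting gives the employer an expected 0.7 × 45 = 31.5; the candidate offers that and keeps 118.5.
Round 2 (the employer proposes): rejecting gives the candidate an expected 0.7 × 118.5 = 82.95; the employer offers that and keeps 67.05.
Round 1 (the candidate proposes): rejecting gives the employer an expected 0.7 × 67.05 = 46.935, so the candidate offers 46.935, keeping 103.065.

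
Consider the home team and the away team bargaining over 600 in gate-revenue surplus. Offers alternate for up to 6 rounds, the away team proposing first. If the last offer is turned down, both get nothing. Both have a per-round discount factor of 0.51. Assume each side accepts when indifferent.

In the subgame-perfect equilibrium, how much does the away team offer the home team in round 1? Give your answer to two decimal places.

By backward induction:
Round 6 (the home team proposes): rejection yields 0 for the away team; the home team offers 0 and keeps 600.
Round 5 (the away team proposes): the home team can get 600 next round, worth 0.51 × 600 = 306 now, so the away team offers 306, keeping 294.
Round 4 (the home team proposes): the away team can get 294 next round, worth 0.51 × 294 = 149.94 now, so the home team offers 149.94, keeping 450.06.
Round 3 (the away team proposes): the home team can get 450.06 next round, worth 0.51 × 450.06 = 229.5306 now, so the away team offers 229.5306, keeping 370.4694.
Round 2 (the home team proposes): the away team can get 370.4694 next round, worth 0.51 × 370.4694 = 188.939394 now. The home team offers 188.939394 and keeps 600 − 188.939394 = 411.060606.
Round 1 (the away team proposes): the home team can get 411.060606 next round, worth 0.51 × 411.060606 = 209.64090906 now, so the away team offers 209.64090906, keeping 390.35909094.

209.64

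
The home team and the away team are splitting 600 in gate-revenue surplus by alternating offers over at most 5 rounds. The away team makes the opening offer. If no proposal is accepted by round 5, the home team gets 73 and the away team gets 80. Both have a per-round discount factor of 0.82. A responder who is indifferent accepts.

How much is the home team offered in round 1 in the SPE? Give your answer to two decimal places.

Round 5 (the away team proposes): the home team gets 73 if talks fail, so the away team offers 73 and keeps 527.
Round 4 (the home team proposes): the away team can get 527 next round, worth 0.82 × 527 = 432.14 now. The home team offers 432.14 and keeps 600 − 432.14 = 167.86.
Round 3 (the away team proposes): the home team can get 167.86 next round, worth 0.82 × 167.86 = 137.6452 now, so the away team offers 137.6452, keeping 462.3548.
Round 2 (the home team proposes): the away team can get 462.3548 next round, worth 0.82 × 462.3548 = 379.130936 now; the home team offers that and keeps 220.869064.
Round 1 (the away team proposes): the home team can get 220.869064 next round, worth 0.82 × 220.869064 = 181.11263248 now; the away team offers that and keeps 418.88736752.

181.11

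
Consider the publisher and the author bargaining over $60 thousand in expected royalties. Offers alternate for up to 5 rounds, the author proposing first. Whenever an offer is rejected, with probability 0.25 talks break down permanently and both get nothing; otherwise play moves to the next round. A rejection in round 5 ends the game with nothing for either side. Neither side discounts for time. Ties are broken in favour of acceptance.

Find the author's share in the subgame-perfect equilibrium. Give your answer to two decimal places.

Round 5 (the author proposes): the publisher will accept anything ≥ 0, so the author offers 0 and keeps 60.
Round 4 (the publisher proposes): rejecting gives the author an expected 0.75 × 60 = 45, so the publisher offers 45, keeping 15.
Round 3 (the author proposes): rejecting gives the publisher an expected 0.75 × 15 = 11.25; the author offers that and keeps 48.75.
Round 2 (the publisher proposes): rejecting gives the author an expected 0.75 × 48.75 = 36.5625; the publisher offers that and keeps 23.4375.
Round 1 (the author proposes): rejecting gives the publisher an expected 0.75 × 23.4375 = 17.578125. The author offers 17.578125 and keeps 60 − 17.578125 = 42.421875.

42.42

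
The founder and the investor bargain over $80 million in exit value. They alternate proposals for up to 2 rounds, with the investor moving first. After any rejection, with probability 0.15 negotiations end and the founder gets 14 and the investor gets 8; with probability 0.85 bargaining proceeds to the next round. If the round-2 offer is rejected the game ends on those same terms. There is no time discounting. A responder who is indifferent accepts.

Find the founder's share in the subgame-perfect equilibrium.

63.3

Round 2 (the founder proposes): the investor gets 8 if talks fail, so the founder offers 8 and keeps 72.
Round 1 (the investor proposes): rejecting gives the founder an expected 0.85 × 72 + 0.15 × 14 = 63.3. The investor offers 63.3 and keeps 80 − 63.3 = 16.7.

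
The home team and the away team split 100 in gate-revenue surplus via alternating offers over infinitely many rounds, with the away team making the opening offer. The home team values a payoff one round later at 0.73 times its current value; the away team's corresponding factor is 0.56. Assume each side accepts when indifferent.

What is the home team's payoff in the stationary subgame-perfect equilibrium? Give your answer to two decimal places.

54.33

When the away team proposes, the home team accepts any offer worth at least 0.73 times what the home team would get by proposing next round; and vice versa.
This gives x = 100 − 0.73y and y = 100 − 0.56x, where x and y are each side's share when it proposes.
Hence (1 − 0.73·0.56)x = 100(1 − 0.73), i.e. 0.5912·x = 27.
x ≈ 45.6698; the home team's share is 100 − x ≈ 54.3302.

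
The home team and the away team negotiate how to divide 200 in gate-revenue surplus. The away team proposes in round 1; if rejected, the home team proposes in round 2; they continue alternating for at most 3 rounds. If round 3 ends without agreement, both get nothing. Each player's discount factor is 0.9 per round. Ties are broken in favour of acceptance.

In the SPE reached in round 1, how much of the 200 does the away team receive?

By backward induction:
Round 3 (the away team proposes): the home team will accept anything ≥ 0, so the away team offers 0 and keeps 200.
Round 2 (the home team proposes): the away team can get 200 next round, worth 0.9 × 200 = 180 now, so the home team offers 180, keeping 20.
Round 1 (the away team proposes): the home team can get 20 next round, worth 0.9 × 20 = 18 now; the away team offers that and keeps 182.

182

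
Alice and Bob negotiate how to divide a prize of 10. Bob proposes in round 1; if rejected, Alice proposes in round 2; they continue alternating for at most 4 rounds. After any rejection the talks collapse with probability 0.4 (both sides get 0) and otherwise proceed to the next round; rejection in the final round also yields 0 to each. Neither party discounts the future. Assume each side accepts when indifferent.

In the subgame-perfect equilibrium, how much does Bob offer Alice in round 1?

Round 4 (Alice proposes): Bob will accept anything ≥ 0, so Alice offers 0 and keeps 10.
Round 3 (Bob proposes): rejecting gives Alice an expected 0.6 × 10 = 6, so Bob offers 6, keeping 4.
Round 2 (Alice proposes): rejecting gives Bob an expected 0.6 × 4 = 2.4, so Alice offers 2.4, keeping 7.6.
Round 1 (Bob proposes): rejecting gives Alice an expected 0.6 × 7.6 = 4.56. Bob offers 4.56 and keeps 10 − 4.56 = 5.44.

4.56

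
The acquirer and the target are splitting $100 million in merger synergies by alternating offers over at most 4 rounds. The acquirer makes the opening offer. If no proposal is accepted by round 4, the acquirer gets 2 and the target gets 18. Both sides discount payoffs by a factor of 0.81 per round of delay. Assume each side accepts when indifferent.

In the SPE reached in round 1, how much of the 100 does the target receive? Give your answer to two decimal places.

67.47

Round 4 (the target proposes): the acquirer gets 2 if talks fail, so the target offers 2 and keeps 98.
Round 3 (the acquirer proposes): the target can get 98 next round, worth 0.81 × 98 = 79.38 now, so the acquirer offers 79.38, keeping 20.62.
Round 2 (the target proposes): the acquirer can get 20.62 next round, worth 0.81 × 20.62 = 16.7022 now; the target offers that and keeps 83.2978.
Round 1 (the acquirer proposes): the target can get 83.2978 next round, worth 0.81 × 83.2978 = 67.471218 now, so the acquirer offers 67.471218, keeping 32.528782.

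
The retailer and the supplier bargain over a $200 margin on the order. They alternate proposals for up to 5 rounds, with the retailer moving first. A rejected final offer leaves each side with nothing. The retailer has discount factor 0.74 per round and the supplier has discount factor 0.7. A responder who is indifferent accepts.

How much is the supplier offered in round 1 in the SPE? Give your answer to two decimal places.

Round 5 (the retailer proposes): rejection yields 0 for the supplier; the retailer offers 0 and keeps 200.
Round 4 (the supplier proposes): the retailer can get 200 next round, worth 0.74 × 200 = 148 now, so the supplier offers 148, keeping 52.
Round 3 (the retailer proposes): the supplier can get 52 next round, worth 0.7 × 52 = 36.4 now. The retailer offers 36.4 and keeps 200 − 36.4 = 163.6.
Round 2 (the supplier proposes): the retailer can get 163.6 next round, worth 0.74 × 163.6 = 121.064 now; the supplier offers that and keeps 78.936.
Round 1 (the retailer proposes): the supplier can get 78.936 next round, worth 0.7 × 78.936 = 55.2552 now; the retailer offers that and keeps 144.7448.

55.26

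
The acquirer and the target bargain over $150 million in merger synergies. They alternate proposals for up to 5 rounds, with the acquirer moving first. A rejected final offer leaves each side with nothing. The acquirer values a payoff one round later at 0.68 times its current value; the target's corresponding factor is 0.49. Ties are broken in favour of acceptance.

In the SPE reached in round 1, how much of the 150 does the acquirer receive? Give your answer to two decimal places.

118.64

By backward induction:
Round 5 (the acquirer proposes): the target will accept anything ≥ 0, so the acquirer offers 0 and keeps 150.
Round 4 (the target proposes): the acquirer can get 150 next round, worth 0.68 × 150 = 102 now, so the target offers 102, keeping 48.
Round 3 (the acquirer proposes): the target can get 48 next round, worth 0.49 × 48 = 23.52 now, so the acquirer offers 23.52, keeping 126.48.
Round 2 (the target proposes): the acquirer can get 126.48 next round, worth 0.68 × 126.48 = 86.0064 now. The target offers 86.0064 and keeps 150 − 86.0064 = 63.9936.
Round 1 (the acquirer proposes): the target can get 63.9936 next round, worth 0.49 × 63.9936 = 31.356864 now. The acquirer offers 31.356864 and keeps 150 − 31.356864 = 118.643136.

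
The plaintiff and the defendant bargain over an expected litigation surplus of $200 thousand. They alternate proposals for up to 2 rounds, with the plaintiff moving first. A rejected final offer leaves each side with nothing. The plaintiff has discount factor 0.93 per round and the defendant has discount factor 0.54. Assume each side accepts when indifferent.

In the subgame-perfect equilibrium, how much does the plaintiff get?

92

Solve by backward induction from round 2.
Round 2 (the defendant proposes): the plaintiff will accept anything ≥ 0, so the defendant offers 0 and keeps 200.
Round 1 (the plaintiff proposes): the defendant can get 200 next round, worth 0.54 × 200 = 108 now, so the plaintiff offers 108, keeping 92.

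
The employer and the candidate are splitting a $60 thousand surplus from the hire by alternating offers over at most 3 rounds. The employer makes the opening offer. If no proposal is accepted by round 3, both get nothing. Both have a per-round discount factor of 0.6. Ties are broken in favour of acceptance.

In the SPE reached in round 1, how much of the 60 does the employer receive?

Round 3 (the employer proposes): rejection yields 0 for the candidate; the employer offers 0 and keeps 60.
Round 2 (the candidate proposes): the employer can get 60 next round, worth 0.6 × 60 = 36 now, so the candidate offers 36, keeping 24.
Round 1 (the employer proposes): the candidate can get 24 next round, worth 0.6 × 24 = 14.4 now; the employer offers that and keeps 45.6.

45.6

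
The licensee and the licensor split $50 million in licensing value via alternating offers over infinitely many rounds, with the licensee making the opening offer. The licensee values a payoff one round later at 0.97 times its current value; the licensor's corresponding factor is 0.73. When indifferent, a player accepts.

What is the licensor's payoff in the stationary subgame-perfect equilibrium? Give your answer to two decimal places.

In a stationary SPE each proposer offers the other exactly their discounted continuation value.
If the licensee keeps x when proposing and the licensor keeps y when proposing, then x = 50 − 0.73y and y = 50 − 0.97x.
Solving: x = 50(1 − 0.73) / (1 − 0.97·0.73) = 13.5 / 0.2919 ≈ 46.2487.
The licensor gets 50 − 46.2487 ≈ 3.7513.

3.75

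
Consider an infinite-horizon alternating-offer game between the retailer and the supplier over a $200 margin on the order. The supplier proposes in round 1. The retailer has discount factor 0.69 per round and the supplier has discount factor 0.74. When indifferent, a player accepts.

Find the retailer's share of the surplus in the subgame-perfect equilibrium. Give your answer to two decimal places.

Let x be the supplier's share when the supplier proposes and y be the retailer's share when the retailer proposes.
The retailer accepts iff offered ≥ 0.69·y, so x = 200 − 0.69y. Symmetrically y = 200 − 0.74x.
Substituting: x = 200 − 0.69(200 − 0.74x), giving x(1 − 0.74·0.69) = 200(1 − 0.69).
So x = 200 × 0.31 / 0.4894 ≈ 126.6857, and the retailer receives 200 − x ≈ 73.3143.

73.31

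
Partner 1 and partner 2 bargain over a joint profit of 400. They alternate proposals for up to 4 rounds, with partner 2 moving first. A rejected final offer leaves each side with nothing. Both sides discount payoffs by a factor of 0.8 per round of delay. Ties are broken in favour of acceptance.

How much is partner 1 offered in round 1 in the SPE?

268.8

Solve by backward induction from round 4.
Round 4 (partner 1 proposes): rejection yields 0 for partner 2; partner 1 offers 0 and keeps 400.
Round 3 (partner 2 proposes): partner 1 can get 400 next round, worth 0.8 × 400 = 320 now. Partner 2 offers 320 and keeps 400 − 320 = 80.
Round 2 (partner 1 proposes): partner 2 can get 80 next round, worth 0.8 × 80 = 64 now, so partner 1 offers 64, keeping 336.
Round 1 (partner 2 proposes): partner 1 can get 336 next round, worth 0.8 × 336 = 268.8 now; partner 2 offers that and keeps 131.2.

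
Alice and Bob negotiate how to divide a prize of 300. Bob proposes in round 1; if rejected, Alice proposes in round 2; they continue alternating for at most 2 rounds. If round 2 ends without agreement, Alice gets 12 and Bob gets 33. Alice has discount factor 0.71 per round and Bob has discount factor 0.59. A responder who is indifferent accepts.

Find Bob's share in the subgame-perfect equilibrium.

110.43

By backward induction:
Round 2 (Alice proposes): Bob gets 33 if talks fail, so Alice offers 33 and keeps 267.
Round 1 (Bob proposes): Alice can get 267 next round, worth 0.71 × 267 = 189.57 now; Bob offers that and keeps 110.43.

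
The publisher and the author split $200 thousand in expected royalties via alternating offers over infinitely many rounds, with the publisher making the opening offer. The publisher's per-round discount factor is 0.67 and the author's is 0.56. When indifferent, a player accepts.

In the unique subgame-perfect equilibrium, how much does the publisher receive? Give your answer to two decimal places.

Let x be the publisher's share when the publisher proposes and y be the author's share when the author proposes.
The author accepts iff offered ≥ 0.56·y, so x = 200 − 0.56y. Symmetrically y = 200 − 0.67x.
Substituting: x = 200 − 0.56(200 − 0.67x), giving x(1 − 0.67·0.56) = 200(1 − 0.56).
So x = 200 × 0.44 / 0.6248 ≈ 140.8451, and the author receives 200 − x ≈ 59.1549.

140.85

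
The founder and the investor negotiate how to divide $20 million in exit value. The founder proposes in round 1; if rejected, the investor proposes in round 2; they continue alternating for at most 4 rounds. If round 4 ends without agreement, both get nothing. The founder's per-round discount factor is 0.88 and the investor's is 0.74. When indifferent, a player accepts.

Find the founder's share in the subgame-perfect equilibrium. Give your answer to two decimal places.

By backward induction:
Round 4 (the investor proposes): rejection yields 0 for the founder; the investor offers 0 and keeps 20.
Round 3 (the founder proposes): the investor can get 20 next round, worth 0.74 × 20 = 14.8 now, so the founder offers 14.8, keeping 5.2.
Round 2 (the investor proposes): the founder can get 5.2 next round, worth 0.88 × 5.2 = 4.576 now, so the investor offers 4.576, keeping 15.424.
Round 1 (the founder proposes): the investor can get 15.424 next round, worth 0.74 × 15.424 = 11.41376 now. The founder offers 11.41376 and keeps 20 − 11.41376 = 8.58624.

8.59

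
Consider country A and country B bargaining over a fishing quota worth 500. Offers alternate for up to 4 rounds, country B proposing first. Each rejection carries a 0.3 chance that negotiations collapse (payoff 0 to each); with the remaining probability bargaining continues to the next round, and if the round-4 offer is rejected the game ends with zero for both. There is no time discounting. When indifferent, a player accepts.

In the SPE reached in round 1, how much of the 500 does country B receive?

Round 4 (country A proposes): rejection yields 0 for country B; country A offers 0 and keeps 500.
Round 3 (country B proposes): rejecting gives country A an expected 0.7 × 500 = 350; country B offers that and keeps 150.
Round 2 (country A proposes): rejecting gives country B an expected 0.7 × 150 = 105; country A offers that and keeps 395.
Round 1 (country B proposes): rejecting gives country A an expected 0.7 × 395 = 276.5, so country B offers 276.5, keeping 223.5.

223.5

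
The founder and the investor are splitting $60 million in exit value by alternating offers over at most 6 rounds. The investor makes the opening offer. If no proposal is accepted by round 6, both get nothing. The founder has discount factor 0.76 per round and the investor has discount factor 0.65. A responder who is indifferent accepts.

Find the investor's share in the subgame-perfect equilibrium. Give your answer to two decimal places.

25.03

By backward induction:
Round 6 (the founder proposes): the investor will accept anything ≥ 0, so the founder offers 0 and keeps 60.
Round 5 (the investor proposes): the founder can get 60 next round, worth 0.76 × 60 = 45.6 now; the investor offers that and keeps 14.4.
Round 4 (the founder proposes): the investor can get 14.4 next round, worth 0.65 × 14.4 = 9.36 now; the founder offers that and keeps 50.64.
Round 3 (the investor proposes): the founder can get 50.64 next round, worth 0.76 × 50.64 = 38.4864 now, so the investor offers 38.4864, keeping 21.5136.
Round 2 (the founder proposes): the investor can get 21.5136 next round, worth 0.65 × 21.5136 = 13.98384 now. The founder offers 13.98384 and keeps 60 − 13.98384 = 46.01616.
Round 1 (the investor proposes): the founder can get 46.01616 next round, worth 0.76 × 46.01616 = 34.9722816 now; the investor offers that and keeps 25.0277184.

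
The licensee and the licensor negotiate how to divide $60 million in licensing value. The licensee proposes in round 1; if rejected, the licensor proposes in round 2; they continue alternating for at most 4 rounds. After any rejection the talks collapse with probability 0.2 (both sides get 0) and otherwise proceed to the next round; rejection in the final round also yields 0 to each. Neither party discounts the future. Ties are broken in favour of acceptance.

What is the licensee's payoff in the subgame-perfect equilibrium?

Round 4 (the licensor proposes): rejection yields 0 for the licensee; the licensor offers 0 and keeps 60.
Round 3 (the licensee proposes): rejecting gives the licensor an expected 0.8 × 60 = 48. The licensee offers 48 and keeps 60 − 48 = 12.
Round 2 (the licensor proposes): rejecting gives the licensee an expected 0.8 × 12 = 9.6. The licensor offers 9.6 and keeps 60 − 9.6 = 50.4.
Round 1 (the licensee proposes): rejecting gives the licensor an expected 0.8 × 50.4 = 40.32, so the licensee offers 40.32, keeping 19.68.

19.68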